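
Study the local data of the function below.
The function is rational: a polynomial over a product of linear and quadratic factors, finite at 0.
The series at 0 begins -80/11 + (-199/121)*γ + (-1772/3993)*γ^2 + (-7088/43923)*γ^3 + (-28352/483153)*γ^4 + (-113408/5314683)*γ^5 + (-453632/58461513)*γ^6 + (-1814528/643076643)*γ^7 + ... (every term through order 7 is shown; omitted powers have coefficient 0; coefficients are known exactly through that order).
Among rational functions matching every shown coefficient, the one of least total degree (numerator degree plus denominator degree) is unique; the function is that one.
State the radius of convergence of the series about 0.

The radius of convergence is 11/4.

No rational of total degree below 3 reproduces all 8 coefficients; solving the [2/1] Pade equations on them gives f(γ) = (-14*γ**2/33 - 11*γ/4 + 20)/(γ - 11/4), whose expansion matches every shown term.
Denominator factor (γ - 11/4): pole of order 1 at 11/4, modulus 11/4.
The radius of convergence is the smallest modulus among the singular points: 11/4.


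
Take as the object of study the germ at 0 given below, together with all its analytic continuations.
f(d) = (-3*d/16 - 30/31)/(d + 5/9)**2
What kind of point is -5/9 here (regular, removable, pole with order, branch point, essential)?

The point is a pole of order 2.

The denominator factor d + 5/9 vanishes at -5/9 and appears to the power 2; the numerator there equals -1285/1488, nonzero, and no other factor vanishes.
Hence a pole whose order is the multiplicity, 2.


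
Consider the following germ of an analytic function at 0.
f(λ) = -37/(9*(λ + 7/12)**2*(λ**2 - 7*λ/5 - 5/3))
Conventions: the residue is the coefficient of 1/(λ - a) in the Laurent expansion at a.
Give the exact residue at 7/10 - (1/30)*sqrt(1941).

The factor λ**2 - 7*λ/5 - 5/3 splits as (λ - a)(λ - a') with a = 7/10 - (1/30)*sqrt(1941), a' = 7/10 + (1/30)*sqrt(1941). At the order-1 pole a set g(λ) = (λ - a)*f(λ) = [-37/(9*(λ + 7/12)**2)] / (λ - a').
Simple pole: residue = g(a) at a = 7/10 - (1/30)*sqrt(1941), which is 2735040/134689 + (40531280/87143783)*sqrt(1941).

The residue is 2735040/134689 + (40531280/87143783)*sqrt(1941).


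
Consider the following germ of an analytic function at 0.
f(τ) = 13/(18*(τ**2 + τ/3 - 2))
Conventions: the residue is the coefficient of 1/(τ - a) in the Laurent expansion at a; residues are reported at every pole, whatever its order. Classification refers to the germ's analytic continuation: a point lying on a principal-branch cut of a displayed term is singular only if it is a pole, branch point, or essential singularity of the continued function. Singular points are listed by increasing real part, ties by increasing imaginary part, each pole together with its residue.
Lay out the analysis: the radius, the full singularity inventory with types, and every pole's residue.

Radius of convergence at 0: -1/6 + (1/6)*sqrt(73).
At -1/6 - (1/6)*sqrt(73): a pole of order 1; residue -(13/438)*sqrt(73).
At -1/6 + (1/6)*sqrt(73): a pole of order 1; residue (13/438)*sqrt(73).

Denominator factor (τ**2 + τ/3 - 2): discriminant 73/9, real irrational roots -1/6 + (1/6)*sqrt(73) and -1/6 - (1/6)*sqrt(73); poles of order 1, moduli -1/6 + (1/6)*sqrt(73) and 1/6 + (1/6)*sqrt(73).
The radius of convergence is the smallest modulus among the singular points: -1/6 + (1/6)*sqrt(73).
The factor τ**2 + τ/3 - 2 splits as (τ - a)(τ - a') with a = -1/6 - (1/6)*sqrt(73), a' = -1/6 + (1/6)*sqrt(73). At the order-1 pole a set g(τ) = (τ - a)*f(τ) = [13/18] / (τ - a').
Simple pole: residue = g(a) at a = -1/6 - (1/6)*sqrt(73), which is -(13/438)*sqrt(73).
The factor τ**2 + τ/3 - 2 splits as (τ - a)(τ - a') with a = -1/6 + (1/6)*sqrt(73), a' = -1/6 - (1/6)*sqrt(73). At the order-1 pole a set g(τ) = (τ - a)*f(τ) = [13/18] / (τ - a').
Simple pole: residue = g(a) at a = -1/6 + (1/6)*sqrt(73), which is (13/438)*sqrt(73).
List the singular points by increasing real part (a conjugate pair: the negative imaginary part first).


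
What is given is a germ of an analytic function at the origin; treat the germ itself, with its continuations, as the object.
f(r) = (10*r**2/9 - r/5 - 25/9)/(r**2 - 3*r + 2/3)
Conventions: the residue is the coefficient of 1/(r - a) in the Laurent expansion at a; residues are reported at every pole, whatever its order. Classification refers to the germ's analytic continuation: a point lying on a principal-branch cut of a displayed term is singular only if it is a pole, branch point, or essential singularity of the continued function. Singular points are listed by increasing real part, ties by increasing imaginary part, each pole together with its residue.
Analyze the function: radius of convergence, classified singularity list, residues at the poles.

Denominator factor (r**2 - 3*r + 2/3): discriminant 19/3, real irrational roots 3/2 + (1/6)*sqrt(57) and 3/2 - (1/6)*sqrt(57); poles of order 1, moduli 3/2 + (1/6)*sqrt(57) and 3/2 - (1/6)*sqrt(57).
The radius of convergence is the smallest modulus among the singular points: 3/2 - (1/6)*sqrt(57).
The factor r**2 - 3*r + 2/3 splits as (r - a)(r - a') with a = 3/2 - (1/6)*sqrt(57), a' = 3/2 + (1/6)*sqrt(57). At the order-1 pole a set g(r) = (r - a)*f(r) = [10*r**2/9 - r/5 - 25/9] / (r - a').
Simple pole: residue = g(a) at a = 3/2 - (1/6)*sqrt(57), which is 47/30 - (319/5130)*sqrt(57).
The factor r**2 - 3*r + 2/3 splits as (r - a)(r - a') with a = 3/2 + (1/6)*sqrt(57), a' = 3/2 - (1/6)*sqrt(57). At the order-1 pole a set g(r) = (r - a)*f(r) = [10*r**2/9 - r/5 - 25/9] / (r - a').
Simple pole: residue = g(a) at a = 3/2 + (1/6)*sqrt(57), which is 47/30 + (319/5130)*sqrt(57).
List the singular points by increasing real part (a conjugate pair: the negative imaginary part first).

Radius of convergence at 0: 3/2 - (1/6)*sqrt(57).
At 3/2 - (1/6)*sqrt(57): a pole of order 1; residue 47/30 - (319/5130)*sqrt(57).
At 3/2 + (1/6)*sqrt(57): a pole of order 1; residue 47/30 + (319/5130)*sqrt(57).


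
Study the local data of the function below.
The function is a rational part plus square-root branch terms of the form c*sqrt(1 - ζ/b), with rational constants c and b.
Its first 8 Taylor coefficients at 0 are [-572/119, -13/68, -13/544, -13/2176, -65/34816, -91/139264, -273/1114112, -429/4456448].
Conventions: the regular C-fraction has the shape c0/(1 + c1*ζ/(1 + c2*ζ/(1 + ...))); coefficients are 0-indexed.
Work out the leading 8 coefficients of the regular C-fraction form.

Taylor coefficients (read off): a_0 = -572/119, a_1 = -13/68, a_2 = -13/544, a_3 = -13/2176, a_4 = -65/34816, a_5 = -91/139264, a_6 = -273/1114112, a_7 = -429/4456448.
c0 = a_0 = -572/119. Peel one level at a time: if S = 1 + c*ζ/S' with S'(0) = 1, then c is the ζ-coefficient of S and S' = c*ζ/(S - 1).
S_1 = c0/f = 1 + (-7/176)*ζ + (-105/30976)*ζ^2 + ...; c1 = -7/176.
S_2 = c1*ζ/(S_1 - 1) = 1 + (-15/176)*ζ + (-1/64)*ζ^2 + ...; c2 = -15/176.
S_3 = c2*ζ/(S_2 - 1) = 1 + (-11/60)*ζ + (-11/900)*ζ^2 + ...; c3 = -11/60.
S_4 = c3*ζ/(S_3 - 1) = 1 + (-1/15)*ζ + (-1/64)*ζ^2 + ...; c4 = -1/15.
S_5 = c4*ζ/(S_4 - 1) = 1 + (-15/64)*ζ + (-15/4096)*ζ^2 + ...; c5 = -15/64.
S_6 = c5*ζ/(S_5 - 1) = 1 + (-1/64)*ζ + (-1/64)*ζ^2 + ...; c6 = -1/64.
S_7 = c6*ζ/(S_6 - 1) = 1 + (-1)*ζ + ...; c7 = -1.

The regular C-fraction coefficients are [-572/119, -7/176, -15/176, -11/60, -1/15, -15/64, -1/64, -1].


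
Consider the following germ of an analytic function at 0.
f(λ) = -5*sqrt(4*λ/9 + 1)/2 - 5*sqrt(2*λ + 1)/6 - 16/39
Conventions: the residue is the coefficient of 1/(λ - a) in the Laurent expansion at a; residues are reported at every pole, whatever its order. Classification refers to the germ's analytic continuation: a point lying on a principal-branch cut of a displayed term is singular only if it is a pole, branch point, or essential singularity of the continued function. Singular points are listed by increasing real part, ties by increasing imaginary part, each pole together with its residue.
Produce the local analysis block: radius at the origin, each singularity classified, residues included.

Branch term (-5/6)*sqrt(1 - λ/(-1/2)): its argument vanishes at λ = -1/2, a square-root branch point, modulus 1/2.
Branch term (-5/2)*sqrt(1 - λ/(-9/4)): its argument vanishes at λ = -9/4, a square-root branch point, modulus 9/4.
The radius of convergence is the smallest modulus among the singular points: 1/2.
List the singular points by increasing real part (a conjugate pair: the negative imaginary part first).

Radius of convergence at 0: 1/2.
At -9/4: an algebraic (square-root) branch point.
At -1/2: an algebraic (square-root) branch point.


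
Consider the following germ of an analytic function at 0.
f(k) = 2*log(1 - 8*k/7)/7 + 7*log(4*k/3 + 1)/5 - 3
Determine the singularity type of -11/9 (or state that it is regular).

The point is a regular point.

There is no denominator, hence no pole anywhere.
Branch term log(1 - k/(7/8)): argument at -11/9 is 151/63, nonzero, so -11/9 is not its branch point (a point on a principal cut is still regular for the continued germ).
Branch term log(1 - k/(-3/4)): argument at -11/9 is -17/27, nonzero, so -11/9 is not its branch point (a point on a principal cut is still regular for the continued germ).
So the germ continues analytically to -11/9.


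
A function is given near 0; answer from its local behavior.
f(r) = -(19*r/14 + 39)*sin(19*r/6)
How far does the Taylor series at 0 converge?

The factor -sin(19*r/6) is entire and contributes no finite singular point.
The polynomial part has no poles.
No finite singular points: the Taylor series at 0 converges everywhere.

The radius of convergence is infinite.


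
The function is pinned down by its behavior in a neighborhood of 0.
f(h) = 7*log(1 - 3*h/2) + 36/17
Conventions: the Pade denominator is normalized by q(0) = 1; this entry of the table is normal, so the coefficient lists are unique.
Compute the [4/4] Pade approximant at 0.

The Pade approximant has numerator coefficients [36/17, -573/34, 28323/952, -15867/952, 86157/38080]; denominator coefficients [1, -3, 81/28, -27/28, 81/1120].

Taylor coefficients needed (expand at 0): a_0 = 36/17, a_1 = -21/2, a_2 = -63/8, a_3 = -63/8, a_4 = -567/64, a_5 = -1701/160, a_6 = -1701/128, a_7 = -2187/128, a_8 = -45927/2048.
Write the denominator as Q(h) = 1 + q1*h + q2*h^2 + q3*h^3 + q4*h^4. Requiring Q*f - P = O(h^9) with deg P <= 4 kills the coefficients of h^5..h^8 in Q*f:
  h^5: a_5 + q1*a_4 + q2*a_3 + q3*a_2 + q4*a_1 = 0, i.e. -1701/160 + (-567/64)*q1 + (-63/8)*q2 + (-63/8)*q3 + (-21/2)*q4 = 0.
  h^6: a_6 + q1*a_5 + q2*a_4 + q3*a_3 + q4*a_2 = 0, i.e. -1701/128 + (-1701/160)*q1 + (-567/64)*q2 + (-63/8)*q3 + (-63/8)*q4 = 0.
  h^7: a_7 + q1*a_6 + q2*a_5 + q3*a_4 + q4*a_3 = 0, i.e. -2187/128 + (-1701/128)*q1 + (-1701/160)*q2 + (-567/64)*q3 + (-63/8)*q4 = 0.
  h^8: a_8 + q1*a_7 + q2*a_6 + q3*a_5 + q4*a_4 = 0, i.e. -45927/2048 + (-2187/128)*q1 + (-1701/128)*q2 + (-1701/160)*q3 + (-567/64)*q4 = 0.
Solving this linear system: q1 = -3, q2 = 81/28, q3 = -27/28, q4 = 81/1120.
The numerator is Q*f truncated at degree 4: P0 = a_0 = 36/17; P1 = a_1 + q1*a_0 = -573/34; P2 = a_2 + q1*a_1 + q2*a_0 = 28323/952; P3 = a_3 + q1*a_2 + q2*a_1 + q3*a_0 = -15867/952; P4 = a_4 + q1*a_3 + q2*a_2 + q3*a_1 + q4*a_0 = 86157/38080.


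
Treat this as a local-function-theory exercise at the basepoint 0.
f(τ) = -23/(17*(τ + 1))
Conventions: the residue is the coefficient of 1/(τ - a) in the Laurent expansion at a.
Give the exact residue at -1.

The residue is -23/17.

At the order-1 pole -1 set g(τ) = (τ - (-1))*f(τ) = -23/17.
Simple pole: residue = g(a) at a = -1, which is -23/17.


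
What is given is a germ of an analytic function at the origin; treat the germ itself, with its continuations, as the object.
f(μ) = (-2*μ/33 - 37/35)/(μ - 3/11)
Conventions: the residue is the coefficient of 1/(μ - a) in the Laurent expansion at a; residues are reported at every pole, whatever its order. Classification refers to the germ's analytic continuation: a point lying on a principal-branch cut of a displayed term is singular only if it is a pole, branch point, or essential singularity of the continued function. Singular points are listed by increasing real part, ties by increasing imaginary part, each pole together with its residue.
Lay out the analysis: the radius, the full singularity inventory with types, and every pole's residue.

Radius of convergence at 0: 3/11.
At 3/11: a pole of order 1; residue -4547/4235.

Denominator factor (μ - 3/11): pole of order 1 at 3/11, modulus 3/11.
The radius of convergence is the smallest modulus among the singular points: 3/11.
At the order-1 pole 3/11 set g(μ) = (μ - (3/11))*f(μ) = -2*μ/33 - 37/35.
Simple pole: residue = g(a) at a = 3/11, which is -4547/4235.


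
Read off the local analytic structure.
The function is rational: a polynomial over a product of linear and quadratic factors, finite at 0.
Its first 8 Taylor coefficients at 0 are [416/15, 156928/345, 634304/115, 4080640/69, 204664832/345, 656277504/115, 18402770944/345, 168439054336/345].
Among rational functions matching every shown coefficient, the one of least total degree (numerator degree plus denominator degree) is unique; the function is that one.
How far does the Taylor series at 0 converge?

The radius of convergence is 1/8.

No rational of total degree below 4 reproduces all 8 coefficients; solving the [2/2] Pade equations on them gives f(β) = (β**2/5 + 4*β/23 + 13/30)/(β - 1/8)**2, whose expansion matches every shown term.
Denominator factor (β - 1/8)^2: pole of order 2 at 1/8, modulus 1/8.
The radius of convergence is the smallest modulus among the singular points: 1/8.


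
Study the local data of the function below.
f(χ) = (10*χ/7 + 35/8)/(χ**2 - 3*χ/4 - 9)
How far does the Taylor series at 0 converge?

Denominator factor (χ**2 - 3*χ/4 - 9): discriminant 585/16, real irrational roots 3/8 + (3/8)*sqrt(65) and 3/8 - (3/8)*sqrt(65); poles of order 1, moduli 3/8 + (3/8)*sqrt(65) and -3/8 + (3/8)*sqrt(65).
The radius of convergence is the smallest modulus among the singular points: -3/8 + (3/8)*sqrt(65).

The radius of convergence is -3/8 + (3/8)*sqrt(65).


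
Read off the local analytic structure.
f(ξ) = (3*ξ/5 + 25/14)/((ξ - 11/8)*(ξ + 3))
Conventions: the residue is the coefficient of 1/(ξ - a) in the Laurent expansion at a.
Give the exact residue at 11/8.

At the order-1 pole 11/8 set g(ξ) = (ξ - (11/8))*f(ξ) = (3*ξ/5 + 25/14)/(ξ + 3).
Simple pole: residue = g(a) at a = 11/8, which is 731/1225.

The residue is 731/1225.


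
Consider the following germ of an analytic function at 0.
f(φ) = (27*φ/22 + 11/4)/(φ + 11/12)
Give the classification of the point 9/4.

Denominator factors: φ + 11/12 = 19/6 at φ = 9/4 — none vanishes.
So the germ continues analytically to 9/4.

The point is a regular point.


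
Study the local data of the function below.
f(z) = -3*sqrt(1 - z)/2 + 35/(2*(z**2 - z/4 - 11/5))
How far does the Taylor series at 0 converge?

The radius of convergence is 1.

Denominator factor (z**2 - z/4 - 11/5): discriminant 709/80, real irrational roots 1/8 + (1/40)*sqrt(3545) and 1/8 - (1/40)*sqrt(3545); poles of order 1, moduli 1/8 + (1/40)*sqrt(3545) and -1/8 + (1/40)*sqrt(3545).
Branch term (-3/2)*sqrt(1 - z/(1)): its argument vanishes at z = 1, a square-root branch point, modulus 1.
The radius of convergence is the smallest modulus among the singular points: 1.


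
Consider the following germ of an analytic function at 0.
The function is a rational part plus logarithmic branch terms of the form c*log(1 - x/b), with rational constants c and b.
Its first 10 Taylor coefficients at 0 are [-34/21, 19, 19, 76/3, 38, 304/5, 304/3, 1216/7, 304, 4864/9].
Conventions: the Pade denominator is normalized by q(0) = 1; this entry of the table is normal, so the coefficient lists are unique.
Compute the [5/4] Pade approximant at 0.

The Pade approximant has numerator coefficients [-34/21, 4951/189, -1601/21, 32512/441, -28226/1323, 152/315]; denominator coefficients [1, -40/9, 20/3, -80/21, 40/63].

Taylor coefficients needed (read off): a_0 = -34/21, a_1 = 19, a_2 = 19, a_3 = 76/3, a_4 = 38, a_5 = 304/5, a_6 = 304/3, a_7 = 1216/7, a_8 = 304, a_9 = 4864/9.
Write the denominator as Q(x) = 1 + q1*x + q2*x^2 + q3*x^3 + q4*x^4. Requiring Q*f - P = O(x^10) with deg P <= 5 kills the coefficients of x^6..x^9 in Q*f:
  x^6: a_6 + q1*a_5 + q2*a_4 + q3*a_3 + q4*a_2 = 0, i.e. 304/3 + (304/5)*q1 + (38)*q2 + (76/3)*q3 + (19)*q4 = 0.
  x^7: a_7 + q1*a_6 + q2*a_5 + q3*a_4 + q4*a_3 = 0, i.e. 1216/7 + (304/3)*q1 + (304/5)*q2 + (38)*q3 + (76/3)*q4 = 0.
  x^8: a_8 + q1*a_7 + q2*a_6 + q3*a_5 + q4*a_4 = 0, i.e. 304 + (1216/7)*q1 + (304/3)*q2 + (304/5)*q3 + (38)*q4 = 0.
  x^9: a_9 + q1*a_8 + q2*a_7 + q3*a_6 + q4*a_5 = 0, i.e. 4864/9 + (304)*q1 + (1216/7)*q2 + (304/3)*q3 + (304/5)*q4 = 0.
Solving this linear system: q1 = -40/9, q2 = 20/3, q3 = -80/21, q4 = 40/63.
The numerator is Q*f truncated at degree 5: P0 = a_0 = -34/21; P1 = a_1 + q1*a_0 = 4951/189; P2 = a_2 + q1*a_1 + q2*a_0 = -1601/21; P3 = a_3 + q1*a_2 + q2*a_1 + q3*a_0 = 32512/441; P4 = a_4 + q1*a_3 + q2*a_2 + q3*a_1 + q4*a_0 = -28226/1323; P5 = a_5 + q1*a_4 + q2*a_3 + q3*a_2 + q4*a_1 = 152/315.


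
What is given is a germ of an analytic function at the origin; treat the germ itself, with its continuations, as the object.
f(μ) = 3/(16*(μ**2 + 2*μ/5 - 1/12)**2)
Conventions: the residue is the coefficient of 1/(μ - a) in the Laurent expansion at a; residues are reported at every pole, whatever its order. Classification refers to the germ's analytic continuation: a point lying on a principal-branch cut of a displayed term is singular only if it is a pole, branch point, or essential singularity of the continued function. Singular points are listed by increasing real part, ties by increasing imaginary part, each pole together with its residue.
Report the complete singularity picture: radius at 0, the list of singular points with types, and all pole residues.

Denominator factor (μ**2 + 2*μ/5 - 1/12)^2: discriminant 37/75, real irrational roots -1/5 + (1/30)*sqrt(111) and -1/5 - (1/30)*sqrt(111); poles of order 2, moduli -1/5 + (1/30)*sqrt(111) and 1/5 + (1/30)*sqrt(111).
The radius of convergence is the smallest modulus among the singular points: -1/5 + (1/30)*sqrt(111).
The factor μ**2 + 2*μ/5 - 1/12 splits as (μ - a)(μ - a') with a = -1/5 - (1/30)*sqrt(111), a' = -1/5 + (1/30)*sqrt(111). At the order-2 pole a set g(μ) = (μ - a)^2*f(μ) = [3/16] / (μ - a')^2.
Order-2 pole: residue = g'(a); g'(-1/5 - (1/30)*sqrt(111)) = (1125/10952)*sqrt(111), so the residue is (1125/10952)*sqrt(111).
The factor μ**2 + 2*μ/5 - 1/12 splits as (μ - a)(μ - a') with a = -1/5 + (1/30)*sqrt(111), a' = -1/5 - (1/30)*sqrt(111). At the order-2 pole a set g(μ) = (μ - a)^2*f(μ) = [3/16] / (μ - a')^2.
Order-2 pole: residue = g'(a); g'(-1/5 + (1/30)*sqrt(111)) = -(1125/10952)*sqrt(111), so the residue is -(1125/10952)*sqrt(111).
List the singular points by increasing real part (a conjugate pair: the negative imaginary part first).

Radius of convergence at 0: -1/5 + (1/30)*sqrt(111).
At -1/5 - (1/30)*sqrt(111): a pole of order 2; residue (1125/10952)*sqrt(111).
At -1/5 + (1/30)*sqrt(111): a pole of order 2; residue -(1125/10952)*sqrt(111).


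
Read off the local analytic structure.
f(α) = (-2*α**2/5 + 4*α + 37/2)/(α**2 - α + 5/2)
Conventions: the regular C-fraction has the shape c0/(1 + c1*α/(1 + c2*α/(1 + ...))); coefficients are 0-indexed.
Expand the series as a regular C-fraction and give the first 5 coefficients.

Taylor coefficients (expand at 0): a_0 = 37/5, a_1 = 114/25, a_2 = -162/125, a_3 = -1464/625, a_4 = -1308/3125.
c0 = a_0 = 37/5. Peel one level at a time: if S = 1 + c*α/S' with S'(0) = 1, then c is the α-coefficient of S and S' = c*α/(S - 1).
S_1 = c0/f = 1 + (-114/185)*α + (3798/6845)*α^2 + ...; c1 = -114/185.
S_2 = c1*α/(S_1 - 1) = 1 + (633/703)*α + (1073/1805)*α^2 + ...; c2 = 633/703.
S_3 = c2*α/(S_2 - 1) = 1 + (-39701/60135)*α + (-158804/10017225)*α^2 + ...; c3 = -39701/60135.
S_4 = c3*α/(S_3 - 1) = 1 + (-76/3165)*α + ...; c4 = -76/3165.

The regular C-fraction coefficients are [37/5, -114/185, 633/703, -39701/60135, -76/3165].


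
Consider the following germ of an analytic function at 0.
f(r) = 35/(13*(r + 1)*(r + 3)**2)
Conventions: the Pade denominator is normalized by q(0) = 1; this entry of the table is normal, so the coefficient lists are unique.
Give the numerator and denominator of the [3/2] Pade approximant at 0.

Taylor coefficients needed (expand at 0): a_0 = 35/117, a_1 = -175/351, a_2 = 70/117, a_3 = -2030/3159, a_4 = 6265/9477, a_5 = -6335/9477.
Write the denominator as Q(r) = 1 + q1*r + q2*r^2. Requiring Q*f - P = O(r^6) with deg P <= 3 kills the coefficients of r^4..r^5 in Q*f:
  r^4: a_4 + q1*a_3 + q2*a_2 = 0, i.e. 6265/9477 + (-2030/3159)*q1 + (70/117)*q2 = 0.
  r^5: a_5 + q1*a_4 + q2*a_3 = 0, i.e. -6335/9477 + (6265/9477)*q1 + (-2030/3159)*q2 = 0.
Solving this linear system: q1 = 304/213, q2 = 547/1278.
The numerator is Q*f truncated at degree 3: P0 = a_0 = 35/117; P1 = a_1 + q1*a_0 = -595/8307; P2 = a_2 + q1*a_1 + q2*a_0 = 245/16614; P3 = a_3 + q1*a_2 + q2*a_1 = -35/16614.

The Pade approximant has numerator coefficients [35/117, -595/8307, 245/16614, -35/16614]; denominator coefficients [1, 304/213, 547/1278].


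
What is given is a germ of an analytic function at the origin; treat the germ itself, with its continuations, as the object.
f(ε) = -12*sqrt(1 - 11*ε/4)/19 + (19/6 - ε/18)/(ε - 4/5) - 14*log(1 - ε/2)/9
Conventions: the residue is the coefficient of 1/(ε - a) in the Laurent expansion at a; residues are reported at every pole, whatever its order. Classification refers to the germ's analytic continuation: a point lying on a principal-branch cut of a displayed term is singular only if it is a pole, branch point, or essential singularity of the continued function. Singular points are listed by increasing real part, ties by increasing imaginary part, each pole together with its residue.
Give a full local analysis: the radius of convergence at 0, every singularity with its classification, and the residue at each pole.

Radius of convergence at 0: 4/11.
At 4/11: an algebraic (square-root) branch point.
At 4/5: a pole of order 1; residue 281/90.
At 2: a logarithmic branch point.

Denominator factor (ε - 4/5): pole of order 1 at 4/5, modulus 4/5.
Branch term (-14/9)*log(1 - ε/(2)): its argument vanishes at ε = 2, a logarithmic branch point, modulus 2.
Branch term (-12/19)*sqrt(1 - ε/(4/11)): its argument vanishes at ε = 4/11, a square-root branch point, modulus 4/11.
The radius of convergence is the smallest modulus among the singular points: 4/11.
The branch terms are analytic at 4/5 and contribute nothing to the residue; only the rational part matters.
At the order-1 pole 4/5 set g(ε) = (ε - (4/5))*(rational part) = 19/6 - ε/18.
Simple pole: residue = g(a) at a = 4/5, which is 281/90.
List the singular points by increasing real part (a conjugate pair: the negative imaginary part first).


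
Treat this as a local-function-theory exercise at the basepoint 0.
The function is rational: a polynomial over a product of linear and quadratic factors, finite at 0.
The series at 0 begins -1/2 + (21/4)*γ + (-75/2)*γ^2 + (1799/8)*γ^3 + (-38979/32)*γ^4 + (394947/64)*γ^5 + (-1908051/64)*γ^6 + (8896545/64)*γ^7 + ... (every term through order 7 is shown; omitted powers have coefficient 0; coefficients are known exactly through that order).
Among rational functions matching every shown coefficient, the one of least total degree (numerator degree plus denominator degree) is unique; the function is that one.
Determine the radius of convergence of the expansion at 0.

No rational of total degree below 6 reproduces all 8 coefficients; solving the [0/6] Pade equations on them gives f(γ) = 4/(γ**2 - 7*γ - 2)**3, whose expansion matches every shown term.
Denominator factor (γ**2 - 7*γ - 2)^3: discriminant 57, real irrational roots 7/2 + (1/2)*sqrt(57) and 7/2 - (1/2)*sqrt(57); poles of order 3, moduli 7/2 + (1/2)*sqrt(57) and -7/2 + (1/2)*sqrt(57).
The radius of convergence is the smallest modulus among the singular points: -7/2 + (1/2)*sqrt(57).

The radius of convergence is -7/2 + (1/2)*sqrt(57).


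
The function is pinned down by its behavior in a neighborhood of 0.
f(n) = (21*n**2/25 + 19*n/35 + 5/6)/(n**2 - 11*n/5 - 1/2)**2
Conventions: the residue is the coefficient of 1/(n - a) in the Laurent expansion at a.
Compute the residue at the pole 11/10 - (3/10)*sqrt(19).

The residue is (5305/204687)*sqrt(19).

The factor n**2 - 11*n/5 - 1/2 splits as (n - a)(n - a') with a = 11/10 - (3/10)*sqrt(19), a' = 11/10 + (3/10)*sqrt(19). At the order-2 pole a set g(n) = (n - a)^2*f(n) = [21*n**2/25 + 19*n/35 + 5/6] / (n - a')^2.
Order-2 pole: residue = g'(a); g'(11/10 - (3/10)*sqrt(19)) = (5305/204687)*sqrt(19), so the residue is (5305/204687)*sqrt(19).


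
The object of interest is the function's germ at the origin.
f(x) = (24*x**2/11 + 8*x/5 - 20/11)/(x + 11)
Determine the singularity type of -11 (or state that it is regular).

The denominator factor x + 11 vanishes at -11 and appears to the power 1; the numerator there equals 13452/55, nonzero, and no other factor vanishes.
Hence a pole whose order is the multiplicity, 1.

The point is a pole of order 1.


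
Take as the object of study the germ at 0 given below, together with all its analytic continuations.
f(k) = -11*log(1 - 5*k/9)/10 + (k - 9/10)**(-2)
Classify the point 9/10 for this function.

The denominator factor k - 9/10 vanishes at 9/10 and appears to the power 2; the numerator there equals 1, nonzero, and no other factor vanishes.
The branch terms are analytic at this point.
Hence a pole whose order is the multiplicity, 2.

The point is a pole of order 2.


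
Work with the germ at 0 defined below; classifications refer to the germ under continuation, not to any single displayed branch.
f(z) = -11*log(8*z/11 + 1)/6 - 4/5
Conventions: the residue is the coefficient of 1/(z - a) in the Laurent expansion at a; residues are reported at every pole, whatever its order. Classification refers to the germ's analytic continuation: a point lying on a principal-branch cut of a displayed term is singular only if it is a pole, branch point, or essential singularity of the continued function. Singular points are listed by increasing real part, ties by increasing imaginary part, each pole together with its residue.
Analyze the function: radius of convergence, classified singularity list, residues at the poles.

Radius of convergence at 0: 11/8.
At -11/8: a logarithmic branch point.

Branch term (-11/6)*log(1 - z/(-11/8)): its argument vanishes at z = -11/8, a logarithmic branch point, modulus 11/8.
The radius of convergence is the smallest modulus among the singular points: 11/8.


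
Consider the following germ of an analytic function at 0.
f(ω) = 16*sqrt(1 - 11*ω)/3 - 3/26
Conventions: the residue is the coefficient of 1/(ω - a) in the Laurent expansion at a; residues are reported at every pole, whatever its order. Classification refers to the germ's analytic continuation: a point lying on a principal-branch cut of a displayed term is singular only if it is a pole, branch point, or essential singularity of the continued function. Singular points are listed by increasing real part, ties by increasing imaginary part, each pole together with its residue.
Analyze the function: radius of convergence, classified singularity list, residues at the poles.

Radius of convergence at 0: 1/11.
At 1/11: an algebraic (square-root) branch point.

Branch term (16/3)*sqrt(1 - ω/(1/11)): its argument vanishes at ω = 1/11, a square-root branch point, modulus 1/11.
The radius of convergence is the smallest modulus among the singular points: 1/11.


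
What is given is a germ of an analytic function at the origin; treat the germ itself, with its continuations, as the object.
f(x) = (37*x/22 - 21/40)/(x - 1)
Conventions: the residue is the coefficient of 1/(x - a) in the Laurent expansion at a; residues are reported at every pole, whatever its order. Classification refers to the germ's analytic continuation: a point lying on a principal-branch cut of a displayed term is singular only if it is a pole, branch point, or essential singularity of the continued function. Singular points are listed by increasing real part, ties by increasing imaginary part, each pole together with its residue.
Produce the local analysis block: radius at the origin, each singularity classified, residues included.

Radius of convergence at 0: 1.
At 1: a pole of order 1; residue 509/440.

Denominator factor (x - 1): pole of order 1 at 1, modulus 1.
The radius of convergence is the smallest modulus among the singular points: 1.
At the order-1 pole 1 set g(x) = (x - (1))*f(x) = 37*x/22 - 21/40.
Simple pole: residue = g(a) at a = 1, which is 509/440.


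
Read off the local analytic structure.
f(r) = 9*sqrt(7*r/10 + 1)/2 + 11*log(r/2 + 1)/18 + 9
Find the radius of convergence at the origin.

The radius of convergence is 10/7.

Branch term (11/18)*log(1 - r/(-2)): its argument vanishes at r = -2, a logarithmic branch point, modulus 2.
Branch term (9/2)*sqrt(1 - r/(-10/7)): its argument vanishes at r = -10/7, a square-root branch point, modulus 10/7.
The radius of convergence is the smallest modulus among the singular points: 10/7.


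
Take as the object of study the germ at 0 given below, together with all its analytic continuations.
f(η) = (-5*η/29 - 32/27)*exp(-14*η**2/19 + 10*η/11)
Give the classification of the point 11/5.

The point is a regular point.

There is no denominator, hence no pole anywhere.
The factor exp(-14*η**2/19 + 10*η/11) is entire.
So the germ continues analytically to 11/5.


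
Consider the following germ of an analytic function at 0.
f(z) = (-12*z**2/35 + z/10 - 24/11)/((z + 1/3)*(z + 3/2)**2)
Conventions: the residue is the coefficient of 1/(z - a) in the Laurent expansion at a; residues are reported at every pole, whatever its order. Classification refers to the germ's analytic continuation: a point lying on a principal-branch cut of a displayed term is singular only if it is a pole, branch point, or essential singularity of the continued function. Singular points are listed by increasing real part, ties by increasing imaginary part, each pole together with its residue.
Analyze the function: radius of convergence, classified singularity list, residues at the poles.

Denominator factor (z + 1/3): pole of order 1 at -1/3, modulus 1/3.
Denominator factor (z + 3/2)^2: pole of order 2 at -3/2, modulus 3/2.
The radius of convergence is the smallest modulus among the singular points: 1/3.
At the order-2 pole -3/2 set g(z) = (z - (-3/2))^2*f(z) = (-12*z**2/35 + z/10 - 24/11)/(z + 1/3).
Order-2 pole: residue = g'(a); g'(-3/2) = 24762/18865, so the residue is 24762/18865.
At the order-1 pole -1/3 set g(z) = (z - (-1/3))*f(z) = (-12*z**2/35 + z/10 - 24/11)/(z + 3/2)**2.
Simple pole: residue = g(a) at a = -1/3, which is -6246/3773.
List the singular points by increasing real part (a conjugate pair: the negative imaginary part first).

Radius of convergence at 0: 1/3.
At -3/2: a pole of order 2; residue 24762/18865.
At -1/3: a pole of order 1; residue -6246/3773.


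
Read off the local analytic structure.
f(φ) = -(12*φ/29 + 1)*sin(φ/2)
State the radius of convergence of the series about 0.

The factor -sin(φ/2) is entire and contributes no finite singular point.
The polynomial part has no poles.
No finite singular points: the Taylor series at 0 converges everywhere.

The radius of convergence is infinite.


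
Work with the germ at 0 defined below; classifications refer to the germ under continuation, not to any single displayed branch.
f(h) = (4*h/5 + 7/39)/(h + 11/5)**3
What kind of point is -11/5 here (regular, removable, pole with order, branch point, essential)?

The point is a pole of order 3.

The denominator factor h + 11/5 vanishes at -11/5 and appears to the power 3; the numerator there equals -1541/975, nonzero, and no other factor vanishes.
Hence a pole whose order is the multiplicity, 3.


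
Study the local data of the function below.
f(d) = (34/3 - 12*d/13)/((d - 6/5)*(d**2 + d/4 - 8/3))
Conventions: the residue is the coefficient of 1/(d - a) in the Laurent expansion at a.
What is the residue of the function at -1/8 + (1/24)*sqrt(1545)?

The residue is 9970/1807 + (19802/186121)*sqrt(1545).

The factor d**2 + d/4 - 8/3 splits as (d - a)(d - a') with a = -1/8 + (1/24)*sqrt(1545), a' = -1/8 - (1/24)*sqrt(1545). At the order-1 pole a set g(d) = (d - a)*f(d) = [(34/3 - 12*d/13)/(d - 6/5)] / (d - a').
Simple pole: residue = g(a) at a = -1/8 + (1/24)*sqrt(1545), which is 9970/1807 + (19802/186121)*sqrt(1545).


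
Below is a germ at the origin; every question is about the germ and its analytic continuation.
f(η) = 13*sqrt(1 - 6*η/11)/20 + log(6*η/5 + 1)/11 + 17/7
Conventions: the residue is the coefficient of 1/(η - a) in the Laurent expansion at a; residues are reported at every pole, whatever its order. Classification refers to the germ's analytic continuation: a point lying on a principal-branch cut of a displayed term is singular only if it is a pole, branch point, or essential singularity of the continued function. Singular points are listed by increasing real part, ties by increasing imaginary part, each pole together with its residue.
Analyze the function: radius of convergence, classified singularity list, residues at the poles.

Radius of convergence at 0: 5/6.
At -5/6: a logarithmic branch point.
At 11/6: an algebraic (square-root) branch point.

Branch term (1/11)*log(1 - η/(-5/6)): its argument vanishes at η = -5/6, a logarithmic branch point, modulus 5/6.
Branch term (13/20)*sqrt(1 - η/(11/6)): its argument vanishes at η = 11/6, a square-root branch point, modulus 11/6.
The radius of convergence is the smallest modulus among the singular points: 5/6.
List the singular points by increasing real part (a conjugate pair: the negative imaginary part first).


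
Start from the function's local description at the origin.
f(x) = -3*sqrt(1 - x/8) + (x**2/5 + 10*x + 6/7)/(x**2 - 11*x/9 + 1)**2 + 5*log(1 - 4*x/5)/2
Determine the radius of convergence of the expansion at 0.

The radius of convergence is 1.

Denominator factor (x**2 - 11*x/9 + 1)^2: discriminant -203/81, complex-conjugate roots (11/18) + ((1/18)*sqrt(203))*i and (11/18) - ((1/18)*sqrt(203))*i; poles of order 2, moduli 1 and 1.
Branch term (-3)*sqrt(1 - x/(8)): its argument vanishes at x = 8, a square-root branch point, modulus 8.
Branch term (5/2)*log(1 - x/(5/4)): its argument vanishes at x = 5/4, a logarithmic branch point, modulus 5/4.
The radius of convergence is the smallest modulus among the singular points: 1.


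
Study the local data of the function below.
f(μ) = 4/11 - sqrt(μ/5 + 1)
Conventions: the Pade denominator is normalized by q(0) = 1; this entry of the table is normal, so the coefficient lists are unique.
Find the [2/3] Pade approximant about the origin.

Taylor coefficients needed (expand at 0): a_0 = -7/11, a_1 = -1/10, a_2 = 1/200, a_3 = -1/2000, a_4 = 1/16000, a_5 = -7/800000.
Write the denominator as Q(μ) = 1 + q1*μ + q2*μ^2 + q3*μ^3. Requiring Q*f - P = O(μ^6) with deg P <= 2 kills the coefficients of μ^3..μ^5 in Q*f:
  μ^3: a_3 + q1*a_2 + q2*a_1 + q3*a_0 = 0, i.e. -1/2000 + (1/200)*q1 + (-1/10)*q2 + (-7/11)*q3 = 0.
  μ^4: a_4 + q1*a_3 + q2*a_2 + q3*a_1 = 0, i.e. 1/16000 + (-1/2000)*q1 + (1/200)*q2 + (-1/10)*q3 = 0.
  μ^5: a_5 + q1*a_4 + q2*a_3 + q3*a_2 = 0, i.e. -7/800000 + (1/16000)*q1 + (-1/2000)*q2 + (1/200)*q3 = 0.
Solving this linear system: q1 = 91/510, q2 = 29/6800, q3 = -11/204000.
The numerator is Q*f truncated at degree 2: P0 = a_0 = -7/11; P1 = a_1 + q1*a_0 = -599/2805; P2 = a_2 + q1*a_1 + q2*a_0 = -3491/224400.

The Pade approximant has numerator coefficients [-7/11, -599/2805, -3491/224400]; denominator coefficients [1, 91/510, 29/6800, -11/204000].


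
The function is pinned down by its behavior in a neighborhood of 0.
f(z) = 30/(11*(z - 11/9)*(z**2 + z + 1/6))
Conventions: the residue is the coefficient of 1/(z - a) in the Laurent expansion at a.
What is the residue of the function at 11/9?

The residue is 4860/5137.

At the order-1 pole 11/9 set g(z) = (z - (11/9))*f(z) = 30/(11*(z**2 + z + 1/6)).
Simple pole: residue = g(a) at a = 11/9, which is 4860/5137.


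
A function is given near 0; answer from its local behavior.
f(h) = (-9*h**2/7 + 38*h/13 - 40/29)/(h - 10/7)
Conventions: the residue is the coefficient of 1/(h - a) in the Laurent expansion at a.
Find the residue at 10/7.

The residue is 22320/129311.

At the order-1 pole 10/7 set g(h) = (h - (10/7))*f(h) = -9*h**2/7 + 38*h/13 - 40/29.
Simple pole: residue = g(a) at a = 10/7, which is 22320/129311.


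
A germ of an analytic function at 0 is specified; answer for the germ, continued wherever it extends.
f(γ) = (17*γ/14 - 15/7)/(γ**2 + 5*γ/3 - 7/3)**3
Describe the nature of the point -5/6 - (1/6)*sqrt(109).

The denominator factor γ**2 + 5*γ/3 - 7/3 vanishes at -5/6 - (1/6)*sqrt(109) and appears to the power 3; the numerator there equals -265/84 - (17/84)*sqrt(109), nonzero, and no other factor vanishes.
Hence a pole whose order is the multiplicity, 3.

The point is a pole of order 3.


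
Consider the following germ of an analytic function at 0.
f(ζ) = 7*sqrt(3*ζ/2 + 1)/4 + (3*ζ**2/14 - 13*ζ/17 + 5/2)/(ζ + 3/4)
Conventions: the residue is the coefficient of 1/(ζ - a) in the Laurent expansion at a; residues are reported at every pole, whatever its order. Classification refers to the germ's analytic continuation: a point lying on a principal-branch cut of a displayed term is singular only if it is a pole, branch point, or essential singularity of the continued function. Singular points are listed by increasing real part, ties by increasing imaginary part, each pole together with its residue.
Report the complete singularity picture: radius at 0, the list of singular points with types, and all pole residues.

Denominator factor (ζ + 3/4): pole of order 1 at -3/4, modulus 3/4.
Branch term (7/4)*sqrt(1 - ζ/(-2/3)): its argument vanishes at ζ = -2/3, a square-root branch point, modulus 2/3.
The radius of convergence is the smallest modulus among the singular points: 2/3.
The branch term is analytic at -3/4 and contributes nothing to the residue; only the rational part matters.
At the order-1 pole -3/4 set g(ζ) = (ζ - (-3/4))*(rational part) = 3*ζ**2/14 - 13*ζ/17 + 5/2.
Simple pole: residue = g(a) at a = -3/4, which is 12163/3808.
List the singular points by increasing real part (a conjugate pair: the negative imaginary part first).

Radius of convergence at 0: 2/3.
At -3/4: a pole of order 1; residue 12163/3808.
At -2/3: an algebraic (square-root) branch point.


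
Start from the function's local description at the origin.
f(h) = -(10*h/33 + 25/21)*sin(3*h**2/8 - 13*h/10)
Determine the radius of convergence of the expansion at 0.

The radius of convergence is infinite.

The factor -sin(3*h**2/8 - 13*h/10) is entire and contributes no finite singular point.
The polynomial part has no poles.
No finite singular points: the Taylor series at 0 converges everywhere.


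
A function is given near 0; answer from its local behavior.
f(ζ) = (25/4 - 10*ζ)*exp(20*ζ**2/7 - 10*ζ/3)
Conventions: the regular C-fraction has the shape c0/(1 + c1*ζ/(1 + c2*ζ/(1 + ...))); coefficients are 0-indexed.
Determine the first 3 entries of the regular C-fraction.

Taylor coefficients (expand at 0): a_0 = 25/4, a_1 = -185/6, a_2 = 10825/126.
c0 = a_0 = 25/4. Peel one level at a time: if S = 1 + c*ζ/S' with S'(0) = 1, then c is the ζ-coefficient of S and S' = c*ζ/(S - 1).
S_1 = c0/f = 1 + (74/15)*ζ + (16682/1575)*ζ^2 + ...; c1 = 74/15.
S_2 = c1*ζ/(S_1 - 1) = 1 + (-8341/3885)*ζ + ...; c2 = -8341/3885.

The regular C-fraction coefficients are [25/4, 74/15, -8341/3885].


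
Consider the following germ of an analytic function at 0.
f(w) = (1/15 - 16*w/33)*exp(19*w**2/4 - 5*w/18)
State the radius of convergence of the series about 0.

The radius of convergence is infinite.

The factor exp(19*w**2/4 - 5*w/18) is entire and contributes no finite singular point.
The polynomial part has no poles.
No finite singular points: the Taylor series at 0 converges everywhere.
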